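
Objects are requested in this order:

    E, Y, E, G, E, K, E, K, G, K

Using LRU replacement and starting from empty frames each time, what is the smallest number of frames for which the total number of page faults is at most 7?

2

f=1: 10 faults
f=2: 5 faults
f=3: 4 faults
f=4: 4 faults
Smallest f with faults ≤ 7 is 2.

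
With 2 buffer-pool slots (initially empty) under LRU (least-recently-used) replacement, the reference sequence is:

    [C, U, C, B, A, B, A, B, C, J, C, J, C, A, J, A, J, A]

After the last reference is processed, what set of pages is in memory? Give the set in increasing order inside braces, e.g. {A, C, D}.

{A, J}

C: fault, frames [C]
U: fault, frames [C, U]
C: hit
B: fault, evict U, frames [C, B]
A: fault, evict C, frames [B, A]
B: hit
A: hit
B: hit
C: fault, evict A, frames [B, C]
J: fault, evict B, frames [C, J]
C: hit
J: hit
C: hit
A: fault, evict J, frames [C, A]
J: fault, evict C, frames [A, J]
A: hit
J: hit
A: hit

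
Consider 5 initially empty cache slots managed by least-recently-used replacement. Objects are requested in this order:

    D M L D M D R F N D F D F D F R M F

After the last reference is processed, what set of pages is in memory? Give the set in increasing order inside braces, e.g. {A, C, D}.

{D, F, M, N, R}

D → miss, frames (D)
M → miss, frames (D M)
L → miss, frames (D M L)
D → hit
M → hit
D → hit
R → miss, frames (L M D R)
F → miss, frames (L M D R F)
N → miss, evict L, frames (M D R F N)
D → hit
F → hit
D → hit
F → hit
D → hit
F → hit
R → hit
M → hit
F → hit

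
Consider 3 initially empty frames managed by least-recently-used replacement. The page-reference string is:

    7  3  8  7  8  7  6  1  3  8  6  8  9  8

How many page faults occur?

7 → miss, frames [7]
3 → miss, frames [7, 3]
8 → miss, frames [7, 3, 8]
7 → hit
8 → hit
7 → hit
6 → miss, evict 3, frames [8, 7, 6]
1 → miss, evict 8, frames [7, 6, 1]
3 → miss, evict 7, frames [6, 1, 3]
8 → miss, evict 6, frames [1, 3, 8]
6 → miss, evict 1, frames [3, 8, 6]
8 → hit
9 → miss, evict 3, frames [6, 8, 9]
8 → hit
Page faults: 9.

9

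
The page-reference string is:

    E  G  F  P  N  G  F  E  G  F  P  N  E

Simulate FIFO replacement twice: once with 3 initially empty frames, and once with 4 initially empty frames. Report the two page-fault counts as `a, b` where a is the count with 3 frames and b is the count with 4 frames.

3 frames: F F F F F F F F . . F F . → 10 faults.
4 frames: F F F F F . . F F F F F F → 11 faults.
11 > 10: adding a frame increased faults — Belady's anomaly.

10, 11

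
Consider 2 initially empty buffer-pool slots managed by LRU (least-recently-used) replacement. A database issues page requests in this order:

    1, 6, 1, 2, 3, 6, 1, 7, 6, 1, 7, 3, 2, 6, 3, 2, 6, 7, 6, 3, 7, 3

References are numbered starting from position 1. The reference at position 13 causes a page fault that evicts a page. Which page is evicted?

pos 1: 1 -> fault, frames {1}
pos 2: 6 -> fault, frames {1,6}
pos 3: 1 -> hit
pos 4: 2 -> fault, evict 6, frames {1,2}
pos 5: 3 -> fault, evict 1, frames {2,3}
pos 6: 6 -> fault, evict 2, frames {3,6}
pos 7: 1 -> fault, evict 3, frames {6,1}
pos 8: 7 -> fault, evict 6, frames {1,7}
pos 9: 6 -> fault, evict 1, frames {7,6}
pos 10: 1 -> fault, evict 7, frames {6,1}
pos 11: 7 -> fault, evict 6, frames {1,7}
pos 12: 3 -> fault, evict 1, frames {7,3}
pos 13: 2 -> fault, evict 7, frames {3,2}
At position 13, page 7 is evicted.

7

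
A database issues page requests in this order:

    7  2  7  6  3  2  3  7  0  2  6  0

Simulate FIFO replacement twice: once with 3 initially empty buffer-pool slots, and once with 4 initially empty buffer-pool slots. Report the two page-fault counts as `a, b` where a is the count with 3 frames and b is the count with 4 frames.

8, 5

3 frames: F F . F F . . F F F F . → 8 faults.
4 frames: F F . F F . . . F . . . → 5 faults.
5 < 8: adding a frame reduced faults, as is typical.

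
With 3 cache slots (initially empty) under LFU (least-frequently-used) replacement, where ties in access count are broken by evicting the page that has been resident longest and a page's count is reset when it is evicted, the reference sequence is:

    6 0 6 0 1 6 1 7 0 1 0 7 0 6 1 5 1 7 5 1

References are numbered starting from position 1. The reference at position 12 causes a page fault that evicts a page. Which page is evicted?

pos 1: 6 -> miss, frames (6)
pos 2: 0 -> miss, frames (6 0)
pos 3: 6 -> hit
pos 4: 0 -> hit
pos 5: 1 -> miss, frames (6 0 1)
pos 6: 6 -> hit
pos 7: 1 -> hit
pos 8: 7 -> miss, evict 0, frames (6 1 7)
pos 9: 0 -> miss, evict 7, frames (6 1 0)
pos 10: 1 -> hit
pos 11: 0 -> hit
pos 12: 7 -> miss, evict 0, frames (6 1 7)
At position 12, page 0 is evicted.

0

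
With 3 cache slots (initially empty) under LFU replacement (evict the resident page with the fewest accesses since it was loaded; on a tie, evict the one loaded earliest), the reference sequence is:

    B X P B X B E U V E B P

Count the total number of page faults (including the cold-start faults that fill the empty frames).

B: fault, frames [B]
X: fault, frames [B, X]
P: fault, frames [B, X, P]
B: hit
X: hit
B: hit
E: fault, evict P, frames [B, X, E]
U: fault, evict E, frames [B, X, U]
V: fault, evict U, frames [B, X, V]
E: fault, evict V, frames [B, X, E]
B: hit
P: fault, evict E, frames [B, X, P]
Page faults: 8.

8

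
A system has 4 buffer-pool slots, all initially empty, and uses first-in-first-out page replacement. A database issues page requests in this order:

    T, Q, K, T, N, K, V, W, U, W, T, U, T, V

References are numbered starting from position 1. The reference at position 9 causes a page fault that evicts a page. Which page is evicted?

K

pos 1: T -> fault, frames [T]
pos 2: Q -> fault, frames [T, Q]
pos 3: K -> fault, frames [T, Q, K]
pos 4: T -> hit
pos 5: N -> fault, frames [T, Q, K, N]
pos 6: K -> hit
pos 7: V -> fault, evict T, frames [Q, K, N, V]
pos 8: W -> fault, evict Q, frames [K, N, V, W]
pos 9: U -> fault, evict K, frames [N, V, W, U]
At position 9, page K is evicted.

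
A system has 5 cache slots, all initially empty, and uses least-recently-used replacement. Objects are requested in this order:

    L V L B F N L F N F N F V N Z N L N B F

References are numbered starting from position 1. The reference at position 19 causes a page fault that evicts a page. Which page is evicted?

F

pos 1: L → miss, frames [L]
pos 2: V → miss, frames [L, V]
pos 3: L → hit
pos 4: B → miss, frames [V, L, B]
pos 5: F → miss, frames [V, L, B, F]
pos 6: N → miss, frames [V, L, B, F, N]
pos 7: L → hit
pos 8: F → hit
pos 9: N → hit
pos 10: F → hit
pos 11: N → hit
pos 12: F → hit
pos 13: V → hit
pos 14: N → hit
pos 15: Z → miss, evict B, frames [L, F, V, N, Z]
pos 16: N → hit
pos 17: L → hit
pos 18: N → hit
pos 19: B → miss, evict F, frames [V, Z, L, N, B]
At position 19, page F is evicted.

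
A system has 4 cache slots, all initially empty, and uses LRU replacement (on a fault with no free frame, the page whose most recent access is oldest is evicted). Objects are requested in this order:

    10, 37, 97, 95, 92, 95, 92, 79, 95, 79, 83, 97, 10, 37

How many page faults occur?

10

10 → fault, frames {10}
37 → fault, frames {10,37}
97 → fault, frames {10,37,97}
95 → fault, frames {10,37,97,95}
92 → fault, evict 10, frames {37,97,95,92}
95 → hit
92 → hit
79 → fault, evict 37, frames {97,95,92,79}
95 → hit
79 → hit
83 → fault, evict 97, frames {92,95,79,83}
97 → fault, evict 92, frames {95,79,83,97}
10 → fault, evict 95, frames {79,83,97,10}
37 → fault, evict 79, frames {83,97,10,37}
Page faults: 10.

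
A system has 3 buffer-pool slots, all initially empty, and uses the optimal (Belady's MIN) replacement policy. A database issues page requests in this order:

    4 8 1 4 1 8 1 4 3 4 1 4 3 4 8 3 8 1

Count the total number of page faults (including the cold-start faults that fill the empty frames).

5

4 -> miss, frames {4}
8 -> miss, frames {4,8}
1 -> miss, frames {4,8,1}
4 -> hit
1 -> hit
8 -> hit
1 -> hit
4 -> hit
3 -> miss, evict 8, frames {4,1,3}
4 -> hit
1 -> hit
4 -> hit
3 -> hit
4 -> hit
8 -> miss, evict 4, frames {1,3,8}
3 -> hit
8 -> hit
1 -> hit
Page faults: 5.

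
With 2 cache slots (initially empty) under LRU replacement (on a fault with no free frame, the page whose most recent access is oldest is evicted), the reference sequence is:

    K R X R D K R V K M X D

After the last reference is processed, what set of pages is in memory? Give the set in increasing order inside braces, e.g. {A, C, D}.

K: fault, frames {K}
R: fault, frames {K,R}
X: fault, evict K, frames {R,X}
R: hit
D: fault, evict X, frames {R,D}
K: fault, evict R, frames {D,K}
R: fault, evict D, frames {K,R}
V: fault, evict K, frames {R,V}
K: fault, evict R, frames {V,K}
M: fault, evict V, frames {K,M}
X: fault, evict K, frames {M,X}
D: fault, evict M, frames {X,D}

{D, X}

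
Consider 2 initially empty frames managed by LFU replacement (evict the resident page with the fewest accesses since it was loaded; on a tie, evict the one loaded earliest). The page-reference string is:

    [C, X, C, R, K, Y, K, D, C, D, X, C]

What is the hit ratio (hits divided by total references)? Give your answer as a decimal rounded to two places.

C → fault, frames {C}
X → fault, frames {C,X}
C → hit
R → fault, evict X, frames {C,R}
K → fault, evict R, frames {C,K}
Y → fault, evict K, frames {C,Y}
K → fault, evict Y, frames {C,K}
D → fault, evict K, frames {C,D}
C → hit
D → hit
X → fault, evict D, frames {C,X}
C → hit
Hits: 4 of 12 references → 4/12 = 0.3333.

0.33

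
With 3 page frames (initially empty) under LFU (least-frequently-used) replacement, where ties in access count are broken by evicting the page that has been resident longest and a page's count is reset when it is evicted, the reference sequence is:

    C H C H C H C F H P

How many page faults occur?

4

C -> miss, frames [C]
H -> miss, frames [C, H]
C -> hit
H -> hit
C -> hit
H -> hit
C -> hit
F -> miss, frames [C, H, F]
H -> hit
P -> miss, evict F, frames [C, H, P]
Page faults: 4.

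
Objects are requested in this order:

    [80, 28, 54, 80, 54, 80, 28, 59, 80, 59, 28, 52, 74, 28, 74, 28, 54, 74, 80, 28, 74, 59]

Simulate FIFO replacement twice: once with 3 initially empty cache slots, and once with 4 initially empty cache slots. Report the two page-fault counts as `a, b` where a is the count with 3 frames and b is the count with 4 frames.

13, 10

3 frames: F F F . . . . F F . F F F . . . F . F F F F → 13 faults.
4 frames: F F F . . . . F . . . F F F . . F . F . . F → 10 faults.
10 < 13: adding a frame reduced faults, as is typical.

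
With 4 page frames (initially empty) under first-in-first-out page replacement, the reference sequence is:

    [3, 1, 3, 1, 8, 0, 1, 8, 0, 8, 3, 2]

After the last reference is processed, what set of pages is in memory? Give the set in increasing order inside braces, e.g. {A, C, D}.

{0, 1, 2, 8}

3 → miss, frames [3]
1 → miss, frames [3, 1]
3 → hit
1 → hit
8 → miss, frames [3, 1, 8]
0 → miss, frames [3, 1, 8, 0]
1 → hit
8 → hit
0 → hit
8 → hit
3 → hit
2 → miss, evict 3, frames [1, 8, 0, 2]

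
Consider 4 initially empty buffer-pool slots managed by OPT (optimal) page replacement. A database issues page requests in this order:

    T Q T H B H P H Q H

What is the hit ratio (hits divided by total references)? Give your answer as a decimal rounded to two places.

T -> fault, frames [T]
Q -> fault, frames [T, Q]
T -> hit
H -> fault, frames [T, Q, H]
B -> fault, frames [T, Q, H, B]
H -> hit
P -> fault, evict B, frames [T, Q, H, P]
H -> hit
Q -> hit
H -> hit
Hits: 5 of 10 references → 5/10 = 0.5000.

0.50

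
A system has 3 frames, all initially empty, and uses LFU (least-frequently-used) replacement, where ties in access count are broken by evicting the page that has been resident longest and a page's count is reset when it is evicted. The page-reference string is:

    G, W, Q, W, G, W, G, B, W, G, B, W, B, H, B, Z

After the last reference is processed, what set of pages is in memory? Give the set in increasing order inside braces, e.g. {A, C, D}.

{G, W, Z}

G: fault, frames (G)
W: fault, frames (G W)
Q: fault, frames (G W Q)
W: hit
G: hit
W: hit
G: hit
B: fault, evict Q, frames (G W B)
W: hit
G: hit
B: hit
W: hit
B: hit
H: fault, evict B, frames (G W H)
B: fault, evict H, frames (G W B)
Z: fault, evict B, frames (G W Z)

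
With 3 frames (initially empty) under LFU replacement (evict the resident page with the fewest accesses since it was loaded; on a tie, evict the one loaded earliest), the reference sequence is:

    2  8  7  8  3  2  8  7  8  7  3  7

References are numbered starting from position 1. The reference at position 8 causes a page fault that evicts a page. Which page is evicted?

pos 1: 2 → fault, frames {2}
pos 2: 8 → fault, frames {2,8}
pos 3: 7 → fault, frames {2,8,7}
pos 4: 8 → hit
pos 5: 3 → fault, evict 2, frames {8,7,3}
pos 6: 2 → fault, evict 7, frames {8,3,2}
pos 7: 8 → hit
pos 8: 7 → fault, evict 3, frames {8,2,7}
At position 8, page 3 is evicted.

3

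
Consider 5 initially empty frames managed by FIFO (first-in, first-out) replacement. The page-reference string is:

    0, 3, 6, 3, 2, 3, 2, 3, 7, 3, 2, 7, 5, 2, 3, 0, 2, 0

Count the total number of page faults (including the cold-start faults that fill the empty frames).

7

0 -> fault, frames [0]
3 -> fault, frames [0, 3]
6 -> fault, frames [0, 3, 6]
3 -> hit
2 -> fault, frames [0, 3, 6, 2]
3 -> hit
2 -> hit
3 -> hit
7 -> fault, frames [0, 3, 6, 2, 7]
3 -> hit
2 -> hit
7 -> hit
5 -> fault, evict 0, frames [3, 6, 2, 7, 5]
2 -> hit
3 -> hit
0 -> fault, evict 3, frames [6, 2, 7, 5, 0]
2 -> hit
0 -> hit
Page faults: 7.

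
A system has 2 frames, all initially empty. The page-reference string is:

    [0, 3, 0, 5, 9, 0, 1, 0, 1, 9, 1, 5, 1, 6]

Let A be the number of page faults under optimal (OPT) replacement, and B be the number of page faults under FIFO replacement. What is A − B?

-2

Under OPT: F F . F F . F . . F . F . F → 8 faults.
Under FIFO: F F . F F F F . . F . F F F → 10 faults.
A − B = 8 − 10 = -2.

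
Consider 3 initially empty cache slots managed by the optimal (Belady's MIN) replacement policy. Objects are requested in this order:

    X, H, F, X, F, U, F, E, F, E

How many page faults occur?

X → fault, frames (X)
H → fault, frames (X H)
F → fault, frames (X H F)
X → hit
F → hit
U → fault, evict H, frames (X F U)
F → hit
E → fault, evict U, frames (X F E)
F → hit
E → hit
Page faults: 5.

5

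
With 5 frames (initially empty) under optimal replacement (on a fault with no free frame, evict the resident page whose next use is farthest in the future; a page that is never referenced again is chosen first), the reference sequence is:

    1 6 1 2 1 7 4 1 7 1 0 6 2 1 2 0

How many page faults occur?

1: fault, frames [1]
6: fault, frames [1, 6]
1: hit
2: fault, frames [1, 6, 2]
1: hit
7: fault, frames [1, 6, 2, 7]
4: fault, frames [1, 6, 2, 7, 4]
1: hit
7: hit
1: hit
0: fault, evict 4, frames [1, 6, 2, 7, 0]
6: hit
2: hit
1: hit
2: hit
0: hit
Page faults: 6.

6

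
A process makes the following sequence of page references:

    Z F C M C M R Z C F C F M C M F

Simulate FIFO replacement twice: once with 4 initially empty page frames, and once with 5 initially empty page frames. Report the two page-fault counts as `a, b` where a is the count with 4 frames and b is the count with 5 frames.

4 frames: F F F F . . F F . F F . F . . . → 9 faults.
5 frames: F F F F . . F . . . . . . . . . → 5 faults.
5 < 9: adding a frame reduced faults, as is typical.

9, 5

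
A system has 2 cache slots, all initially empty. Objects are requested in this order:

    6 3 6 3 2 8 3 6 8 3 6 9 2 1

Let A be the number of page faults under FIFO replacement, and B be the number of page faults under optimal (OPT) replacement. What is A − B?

3

Under FIFO: F F . . F F F F F F F F F F → 12 faults.
Under OPT: F F . . F F . F . F . F F F → 9 faults.
A − B = 12 − 9 = 3.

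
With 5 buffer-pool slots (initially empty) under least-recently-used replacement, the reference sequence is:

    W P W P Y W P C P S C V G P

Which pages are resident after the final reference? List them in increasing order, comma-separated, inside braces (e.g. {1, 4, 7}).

W → miss, frames {W}
P → miss, frames {W,P}
W → hit
P → hit
Y → miss, frames {W,P,Y}
W → hit
P → hit
C → miss, frames {Y,W,P,C}
P → hit
S → miss, frames {Y,W,C,P,S}
C → hit
V → miss, evict Y, frames {W,P,S,C,V}
G → miss, evict W, frames {P,S,C,V,G}
P → hit

{C, G, P, S, V}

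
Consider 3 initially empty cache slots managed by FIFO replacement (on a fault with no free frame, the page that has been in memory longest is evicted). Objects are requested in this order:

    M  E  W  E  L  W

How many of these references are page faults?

M → miss, frames [M]
E → miss, frames [M, E]
W → miss, frames [M, E, W]
E → hit
L → miss, evict M, frames [E, W, L]
W → hit
Page faults: 4.

4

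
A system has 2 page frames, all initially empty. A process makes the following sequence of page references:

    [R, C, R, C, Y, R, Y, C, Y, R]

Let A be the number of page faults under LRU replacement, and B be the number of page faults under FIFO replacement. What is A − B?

-1

Under LRU: F F . . F F . F . F → 6 faults.
Under FIFO: F F . . F F . F F F → 7 faults.
A − B = 6 − 7 = -1.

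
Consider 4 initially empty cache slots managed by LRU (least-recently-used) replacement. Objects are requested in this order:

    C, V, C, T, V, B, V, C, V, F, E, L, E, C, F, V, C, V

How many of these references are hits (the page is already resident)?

9

C: fault, frames (C)
V: fault, frames (C V)
C: hit
T: fault, frames (V C T)
V: hit
B: fault, frames (C T V B)
V: hit
C: hit
V: hit
F: fault, evict T, frames (B C V F)
E: fault, evict B, frames (C V F E)
L: fault, evict C, frames (V F E L)
E: hit
C: fault, evict V, frames (F L E C)
F: hit
V: fault, evict L, frames (E C F V)
C: hit
V: hit
Hits: 9.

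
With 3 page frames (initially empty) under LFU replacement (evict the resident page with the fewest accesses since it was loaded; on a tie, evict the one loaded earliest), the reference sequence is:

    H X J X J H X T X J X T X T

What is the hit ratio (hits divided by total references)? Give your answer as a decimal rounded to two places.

0.71

H -> fault, frames {H}
X -> fault, frames {H,X}
J -> fault, frames {H,X,J}
X -> hit
J -> hit
H -> hit
X -> hit
T -> fault, evict H, frames {X,J,T}
X -> hit
J -> hit
X -> hit
T -> hit
X -> hit
T -> hit
Hits: 10 of 14 references → 10/14 = 0.7143.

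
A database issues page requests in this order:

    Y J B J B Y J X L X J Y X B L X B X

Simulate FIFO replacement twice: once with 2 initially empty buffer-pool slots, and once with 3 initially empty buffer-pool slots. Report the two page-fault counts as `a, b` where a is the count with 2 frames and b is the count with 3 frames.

14, 10

2 frames: F F F . . F F F F . F F F F F F F . → 14 faults.
3 frames: F F F . . . . F F . F F F F F . . . → 10 faults.
10 < 14: adding a frame reduced faults, as is typical.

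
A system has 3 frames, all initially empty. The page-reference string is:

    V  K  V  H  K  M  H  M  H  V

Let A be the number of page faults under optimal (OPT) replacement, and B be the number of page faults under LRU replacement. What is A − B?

-1

Under OPT: F F . F . F . . . . → 4 faults.
Under LRU: F F . F . F . . . F → 5 faults.
A − B = 4 − 5 = -1.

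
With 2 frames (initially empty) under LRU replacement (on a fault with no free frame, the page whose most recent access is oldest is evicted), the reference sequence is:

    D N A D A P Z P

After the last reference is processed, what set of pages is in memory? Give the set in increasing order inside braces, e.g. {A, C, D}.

D -> miss, frames (D)
N -> miss, frames (D N)
A -> miss, evict D, frames (N A)
D -> miss, evict N, frames (A D)
A -> hit
P -> miss, evict D, frames (A P)
Z -> miss, evict A, frames (P Z)
P -> hit

{P, Z}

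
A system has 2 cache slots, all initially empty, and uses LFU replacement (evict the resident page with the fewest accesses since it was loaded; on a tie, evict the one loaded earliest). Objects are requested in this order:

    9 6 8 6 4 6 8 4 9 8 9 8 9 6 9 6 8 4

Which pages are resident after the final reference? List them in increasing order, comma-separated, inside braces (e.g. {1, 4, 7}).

9 → miss, frames (9)
6 → miss, frames (9 6)
8 → miss, evict 9, frames (6 8)
6 → hit
4 → miss, evict 8, frames (6 4)
6 → hit
8 → miss, evict 4, frames (6 8)
4 → miss, evict 8, frames (6 4)
9 → miss, evict 4, frames (6 9)
8 → miss, evict 9, frames (6 8)
9 → miss, evict 8, frames (6 9)
8 → miss, evict 9, frames (6 8)
9 → miss, evict 8, frames (6 9)
6 → hit
9 → hit
6 → hit
8 → miss, evict 9, frames (6 8)
4 → miss, evict 8, frames (6 4)

{4, 6}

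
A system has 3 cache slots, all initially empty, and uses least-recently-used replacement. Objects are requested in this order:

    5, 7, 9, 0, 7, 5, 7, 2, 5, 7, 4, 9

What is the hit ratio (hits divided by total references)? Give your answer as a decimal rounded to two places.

5 -> fault, frames {5}
7 -> fault, frames {5,7}
9 -> fault, frames {5,7,9}
0 -> fault, evict 5, frames {7,9,0}
7 -> hit
5 -> fault, evict 9, frames {0,7,5}
7 -> hit
2 -> fault, evict 0, frames {5,7,2}
5 -> hit
7 -> hit
4 -> fault, evict 2, frames {5,7,4}
9 -> fault, evict 5, frames {7,4,9}
Hits: 4 of 12 references → 4/12 = 0.3333.

0.33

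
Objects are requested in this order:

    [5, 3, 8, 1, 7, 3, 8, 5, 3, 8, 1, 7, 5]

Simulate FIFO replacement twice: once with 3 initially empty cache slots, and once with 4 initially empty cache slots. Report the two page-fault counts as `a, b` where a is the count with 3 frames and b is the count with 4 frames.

10, 11

3 frames: F F F F F F F F . . F F . → 10 faults.
4 frames: F F F F F . . F F F F F F → 11 faults.
11 > 10: adding a frame increased faults — Belady's anomaly.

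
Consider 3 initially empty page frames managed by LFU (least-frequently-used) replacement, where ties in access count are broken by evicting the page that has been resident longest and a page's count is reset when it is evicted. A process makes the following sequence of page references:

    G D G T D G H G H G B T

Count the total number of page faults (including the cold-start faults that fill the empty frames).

G → fault, frames [G]
D → fault, frames [G, D]
G → hit
T → fault, frames [G, D, T]
D → hit
G → hit
H → fault, evict T, frames [G, D, H]
G → hit
H → hit
G → hit
B → fault, evict D, frames [G, H, B]
T → fault, evict B, frames [G, H, T]
Page faults: 6.

6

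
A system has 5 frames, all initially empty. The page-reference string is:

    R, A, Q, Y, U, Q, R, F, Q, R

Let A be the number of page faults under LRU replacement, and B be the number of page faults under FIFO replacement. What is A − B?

Under LRU: F F F F F . . F . . → 6 faults.
Under FIFO: F F F F F . . F . F → 7 faults.
A − B = 6 − 7 = -1.

-1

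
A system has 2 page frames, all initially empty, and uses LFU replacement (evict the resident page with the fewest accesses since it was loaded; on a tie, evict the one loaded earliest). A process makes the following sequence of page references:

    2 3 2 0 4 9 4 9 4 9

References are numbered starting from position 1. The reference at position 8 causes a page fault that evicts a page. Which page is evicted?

pos 1: 2 -> miss, frames (2)
pos 2: 3 -> miss, frames (2 3)
pos 3: 2 -> hit
pos 4: 0 -> miss, evict 3, frames (2 0)
pos 5: 4 -> miss, evict 0, frames (2 4)
pos 6: 9 -> miss, evict 4, frames (2 9)
pos 7: 4 -> miss, evict 9, frames (2 4)
pos 8: 9 -> miss, evict 4, frames (2 9)
At position 8, page 4 is evicted.

4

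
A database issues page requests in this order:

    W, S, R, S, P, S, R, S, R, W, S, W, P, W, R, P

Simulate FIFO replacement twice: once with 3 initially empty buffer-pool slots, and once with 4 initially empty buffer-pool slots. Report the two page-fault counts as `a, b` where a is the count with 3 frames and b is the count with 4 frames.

3 frames: F F F . F . . . . F F . . . F F → 8 faults.
4 frames: F F F . F . . . . . . . . . . . → 4 faults.
4 < 8: adding a frame reduced faults, as is typical.

8, 4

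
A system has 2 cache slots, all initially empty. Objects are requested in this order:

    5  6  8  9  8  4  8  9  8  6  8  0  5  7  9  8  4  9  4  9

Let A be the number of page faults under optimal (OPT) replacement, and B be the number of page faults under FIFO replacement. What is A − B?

-4

Under OPT: F F F F . F . F . F . F F F F . F . . . → 12 faults.
Under FIFO: F F F F . F F F . F F F F F F F F F . . → 16 faults.
A − B = 12 − 16 = -4.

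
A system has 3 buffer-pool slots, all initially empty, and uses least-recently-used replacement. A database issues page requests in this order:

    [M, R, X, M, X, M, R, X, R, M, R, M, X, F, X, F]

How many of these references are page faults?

M -> fault, frames (M)
R -> fault, frames (M R)
X -> fault, frames (M R X)
M -> hit
X -> hit
M -> hit
R -> hit
X -> hit
R -> hit
M -> hit
R -> hit
M -> hit
X -> hit
F -> fault, evict R, frames (M X F)
X -> hit
F -> hit
Page faults: 4.

4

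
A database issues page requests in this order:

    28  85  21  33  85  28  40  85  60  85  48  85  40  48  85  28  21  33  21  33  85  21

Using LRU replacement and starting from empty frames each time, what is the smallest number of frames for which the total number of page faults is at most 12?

4

f=1: 22 faults
f=2: 18 faults
f=3: 13 faults
f=4: 10 faults
f=5: 9 faults
f=6: 9 faults
f=7: 7 faults
Smallest f with faults ≤ 12 is 4.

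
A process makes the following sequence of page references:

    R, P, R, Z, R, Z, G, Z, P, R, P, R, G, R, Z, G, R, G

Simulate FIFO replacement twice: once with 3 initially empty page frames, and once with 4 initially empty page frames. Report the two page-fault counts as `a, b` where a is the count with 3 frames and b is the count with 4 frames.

3 frames: F F . F . . F . . F F . . . F F F . → 9 faults.
4 frames: F F . F . . F . . . . . . . . . . . → 4 faults.
4 < 9: adding a frame reduced faults, as is typical.

9, 4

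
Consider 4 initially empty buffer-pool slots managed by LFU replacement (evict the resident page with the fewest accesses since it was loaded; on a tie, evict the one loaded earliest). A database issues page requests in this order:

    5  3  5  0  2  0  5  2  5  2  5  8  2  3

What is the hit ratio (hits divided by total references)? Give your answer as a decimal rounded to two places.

5 -> fault, frames [5]
3 -> fault, frames [5, 3]
5 -> hit
0 -> fault, frames [5, 3, 0]
2 -> fault, frames [5, 3, 0, 2]
0 -> hit
5 -> hit
2 -> hit
5 -> hit
2 -> hit
5 -> hit
8 -> fault, evict 3, frames [5, 0, 2, 8]
2 -> hit
3 -> fault, evict 8, frames [5, 0, 2, 3]
Hits: 8 of 14 references → 8/14 = 0.5714.

0.57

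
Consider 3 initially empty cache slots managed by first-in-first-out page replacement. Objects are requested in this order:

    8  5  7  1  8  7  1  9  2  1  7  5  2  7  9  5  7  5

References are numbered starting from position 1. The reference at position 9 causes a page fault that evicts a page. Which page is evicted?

pos 1: 8 -> miss, frames (8)
pos 2: 5 -> miss, frames (8 5)
pos 3: 7 -> miss, frames (8 5 7)
pos 4: 1 -> miss, evict 8, frames (5 7 1)
pos 5: 8 -> miss, evict 5, frames (7 1 8)
pos 6: 7 -> hit
pos 7: 1 -> hit
pos 8: 9 -> miss, evict 7, frames (1 8 9)
pos 9: 2 -> miss, evict 1, frames (8 9 2)
At position 9, page 1 is evicted.

1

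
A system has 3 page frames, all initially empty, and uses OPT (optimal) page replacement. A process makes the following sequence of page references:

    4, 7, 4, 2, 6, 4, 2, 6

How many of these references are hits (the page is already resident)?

4

4: miss, frames [4]
7: miss, frames [4, 7]
4: hit
2: miss, frames [4, 7, 2]
6: miss, evict 7, frames [4, 2, 6]
4: hit
2: hit
6: hit
Hits: 4.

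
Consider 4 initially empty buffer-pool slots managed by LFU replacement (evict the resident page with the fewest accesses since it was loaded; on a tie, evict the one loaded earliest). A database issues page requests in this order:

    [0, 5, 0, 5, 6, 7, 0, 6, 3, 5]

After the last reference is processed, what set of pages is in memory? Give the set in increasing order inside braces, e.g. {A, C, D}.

0 -> fault, frames [0]
5 -> fault, frames [0, 5]
0 -> hit
5 -> hit
6 -> fault, frames [0, 5, 6]
7 -> fault, frames [0, 5, 6, 7]
0 -> hit
6 -> hit
3 -> fault, evict 7, frames [0, 5, 6, 3]
5 -> hit

{0, 3, 5, 6}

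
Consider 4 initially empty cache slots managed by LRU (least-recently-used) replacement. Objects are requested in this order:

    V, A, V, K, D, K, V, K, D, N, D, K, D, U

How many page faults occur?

V -> fault, frames [V]
A -> fault, frames [V, A]
V -> hit
K -> fault, frames [A, V, K]
D -> fault, frames [A, V, K, D]
K -> hit
V -> hit
K -> hit
D -> hit
N -> fault, evict A, frames [V, K, D, N]
D -> hit
K -> hit
D -> hit
U -> fault, evict V, frames [N, K, D, U]
Page faults: 6.

6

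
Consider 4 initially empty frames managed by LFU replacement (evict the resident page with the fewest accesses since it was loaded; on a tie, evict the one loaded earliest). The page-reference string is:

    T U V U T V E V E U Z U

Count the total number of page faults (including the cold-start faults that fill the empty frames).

T -> miss, frames {T}
U -> miss, frames {T,U}
V -> miss, frames {T,U,V}
U -> hit
T -> hit
V -> hit
E -> miss, frames {T,U,V,E}
V -> hit
E -> hit
U -> hit
Z -> miss, evict T, frames {U,V,E,Z}
U -> hit
Page faults: 5.

5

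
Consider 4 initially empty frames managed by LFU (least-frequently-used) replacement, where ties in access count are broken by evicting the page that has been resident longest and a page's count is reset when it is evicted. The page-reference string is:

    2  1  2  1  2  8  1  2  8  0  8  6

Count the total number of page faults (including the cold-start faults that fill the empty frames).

2 → miss, frames [2]
1 → miss, frames [2, 1]
2 → hit
1 → hit
2 → hit
8 → miss, frames [2, 1, 8]
1 → hit
2 → hit
8 → hit
0 → miss, frames [2, 1, 8, 0]
8 → hit
6 → miss, evict 0, frames [2, 1, 8, 6]
Page faults: 5.

5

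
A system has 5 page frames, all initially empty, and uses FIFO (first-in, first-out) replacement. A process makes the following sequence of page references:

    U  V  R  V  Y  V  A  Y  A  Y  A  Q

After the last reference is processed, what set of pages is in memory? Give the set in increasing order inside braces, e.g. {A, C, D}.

U → miss, frames (U)
V → miss, frames (U V)
R → miss, frames (U V R)
V → hit
Y → miss, frames (U V R Y)
V → hit
A → miss, frames (U V R Y A)
Y → hit
A → hit
Y → hit
A → hit
Q → miss, evict U, frames (V R Y A Q)

{A, Q, R, V, Y}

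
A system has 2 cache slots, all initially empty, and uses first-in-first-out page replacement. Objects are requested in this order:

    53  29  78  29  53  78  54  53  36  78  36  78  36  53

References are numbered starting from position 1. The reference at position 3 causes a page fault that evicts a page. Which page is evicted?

pos 1: 53 → miss, frames [53]
pos 2: 29 → miss, frames [53, 29]
pos 3: 78 → miss, evict 53, frames [29, 78]
At position 3, page 53 is evicted.

53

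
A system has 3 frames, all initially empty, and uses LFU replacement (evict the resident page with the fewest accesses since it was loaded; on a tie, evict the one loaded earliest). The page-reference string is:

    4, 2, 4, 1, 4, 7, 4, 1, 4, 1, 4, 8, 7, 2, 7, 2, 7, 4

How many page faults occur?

4 -> fault, frames (4)
2 -> fault, frames (4 2)
4 -> hit
1 -> fault, frames (4 2 1)
4 -> hit
7 -> fault, evict 2, frames (4 1 7)
4 -> hit
1 -> hit
4 -> hit
1 -> hit
4 -> hit
8 -> fault, evict 7, frames (4 1 8)
7 -> fault, evict 8, frames (4 1 7)
2 -> fault, evict 7, frames (4 1 2)
7 -> fault, evict 2, frames (4 1 7)
2 -> fault, evict 7, frames (4 1 2)
7 -> fault, evict 2, frames (4 1 7)
4 -> hit
Page faults: 10.

10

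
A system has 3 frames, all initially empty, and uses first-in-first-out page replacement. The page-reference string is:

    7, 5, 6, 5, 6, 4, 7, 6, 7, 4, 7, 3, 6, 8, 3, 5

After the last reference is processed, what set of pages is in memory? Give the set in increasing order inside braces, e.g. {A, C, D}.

7 → miss, frames (7)
5 → miss, frames (7 5)
6 → miss, frames (7 5 6)
5 → hit
6 → hit
4 → miss, evict 7, frames (5 6 4)
7 → miss, evict 5, frames (6 4 7)
6 → hit
7 → hit
4 → hit
7 → hit
3 → miss, evict 6, frames (4 7 3)
6 → miss, evict 4, frames (7 3 6)
8 → miss, evict 7, frames (3 6 8)
3 → hit
5 → miss, evict 3, frames (6 8 5)

{5, 6, 8}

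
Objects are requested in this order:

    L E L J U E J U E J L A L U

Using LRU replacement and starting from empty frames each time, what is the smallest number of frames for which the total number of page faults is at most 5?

f=1: 14 faults
f=2: 12 faults
f=3: 8 faults
f=4: 6 faults
f=5: 5 faults
Smallest f with faults ≤ 5 is 5.

5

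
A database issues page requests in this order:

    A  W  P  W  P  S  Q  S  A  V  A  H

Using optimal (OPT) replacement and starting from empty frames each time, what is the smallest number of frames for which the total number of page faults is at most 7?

3

f=1: 12 faults
f=2: 8 faults
f=3: 7 faults
f=4: 7 faults
f=5: 7 faults
f=6: 7 faults
f=7: 7 faults
Smallest f with faults ≤ 7 is 3.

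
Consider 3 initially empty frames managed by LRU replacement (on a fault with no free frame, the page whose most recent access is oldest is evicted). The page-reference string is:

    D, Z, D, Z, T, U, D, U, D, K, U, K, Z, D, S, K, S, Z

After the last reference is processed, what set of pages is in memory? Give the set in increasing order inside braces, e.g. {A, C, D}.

D -> fault, frames (D)
Z -> fault, frames (D Z)
D -> hit
Z -> hit
T -> fault, frames (D Z T)
U -> fault, evict D, frames (Z T U)
D -> fault, evict Z, frames (T U D)
U -> hit
D -> hit
K -> fault, evict T, frames (U D K)
U -> hit
K -> hit
Z -> fault, evict D, frames (U K Z)
D -> fault, evict U, frames (K Z D)
S -> fault, evict K, frames (Z D S)
K -> fault, evict Z, frames (D S K)
S -> hit
Z -> fault, evict D, frames (K S Z)

{K, S, Z}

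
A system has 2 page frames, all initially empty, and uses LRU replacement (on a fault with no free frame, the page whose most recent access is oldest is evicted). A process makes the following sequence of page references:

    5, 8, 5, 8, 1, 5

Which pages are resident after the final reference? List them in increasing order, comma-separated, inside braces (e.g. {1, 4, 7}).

5 -> fault, frames [5]
8 -> fault, frames [5, 8]
5 -> hit
8 -> hit
1 -> fault, evict 5, frames [8, 1]
5 -> fault, evict 8, frames [1, 5]

{1, 5}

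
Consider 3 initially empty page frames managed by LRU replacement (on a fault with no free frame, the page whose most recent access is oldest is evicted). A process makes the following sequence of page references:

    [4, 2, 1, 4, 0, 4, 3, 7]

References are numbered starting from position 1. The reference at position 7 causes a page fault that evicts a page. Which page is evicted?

pos 1: 4: fault, frames [4]
pos 2: 2: fault, frames [4, 2]
pos 3: 1: fault, frames [4, 2, 1]
pos 4: 4: hit
pos 5: 0: fault, evict 2, frames [1, 4, 0]
pos 6: 4: hit
pos 7: 3: fault, evict 1, frames [0, 4, 3]
At position 7, page 1 is evicted.

1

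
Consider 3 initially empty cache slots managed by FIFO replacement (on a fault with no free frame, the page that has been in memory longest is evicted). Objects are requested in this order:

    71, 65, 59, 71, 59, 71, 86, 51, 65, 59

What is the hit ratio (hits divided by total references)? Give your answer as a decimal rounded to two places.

71: fault, frames (71)
65: fault, frames (71 65)
59: fault, frames (71 65 59)
71: hit
59: hit
71: hit
86: fault, evict 71, frames (65 59 86)
51: fault, evict 65, frames (59 86 51)
65: fault, evict 59, frames (86 51 65)
59: fault, evict 86, frames (51 65 59)
Hits: 3 of 10 references → 3/10 = 0.3000.

0.30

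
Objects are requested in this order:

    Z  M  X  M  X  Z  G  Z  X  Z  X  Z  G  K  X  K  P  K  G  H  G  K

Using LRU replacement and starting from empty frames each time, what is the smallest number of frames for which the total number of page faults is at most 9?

3

f=1: 22 faults
f=2: 13 faults
f=3: 9 faults
f=4: 7 faults
f=5: 7 faults
f=6: 7 faults
f=7: 7 faults
Smallest f with faults ≤ 9 is 3.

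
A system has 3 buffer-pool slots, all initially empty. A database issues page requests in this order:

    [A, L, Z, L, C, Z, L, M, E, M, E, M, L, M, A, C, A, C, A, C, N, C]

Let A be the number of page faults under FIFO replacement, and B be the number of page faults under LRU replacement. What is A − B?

Under FIFO: F F F . F . . F F . . . F . F F . . . . F . → 10 faults.
Under LRU: F F F . F . . F F . . . . . F F . . . . F . → 9 faults.
A − B = 10 − 9 = 1.

1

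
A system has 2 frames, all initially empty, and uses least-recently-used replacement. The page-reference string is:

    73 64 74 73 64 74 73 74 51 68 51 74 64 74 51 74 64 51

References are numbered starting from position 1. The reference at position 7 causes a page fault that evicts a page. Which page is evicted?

pos 1: 73 -> fault, frames [73]
pos 2: 64 -> fault, frames [73, 64]
pos 3: 74 -> fault, evict 73, frames [64, 74]
pos 4: 73 -> fault, evict 64, frames [74, 73]
pos 5: 64 -> fault, evict 74, frames [73, 64]
pos 6: 74 -> fault, evict 73, frames [64, 74]
pos 7: 73 -> fault, evict 64, frames [74, 73]
At position 7, page 64 is evicted.

64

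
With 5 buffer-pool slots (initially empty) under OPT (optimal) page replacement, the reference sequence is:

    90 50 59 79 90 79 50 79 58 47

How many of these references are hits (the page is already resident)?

90 -> miss, frames {90}
50 -> miss, frames {90,50}
59 -> miss, frames {90,50,59}
79 -> miss, frames {90,50,59,79}
90 -> hit
79 -> hit
50 -> hit
79 -> hit
58 -> miss, frames {90,50,59,79,58}
47 -> miss, evict 58, frames {90,50,59,79,47}
Hits: 4.

4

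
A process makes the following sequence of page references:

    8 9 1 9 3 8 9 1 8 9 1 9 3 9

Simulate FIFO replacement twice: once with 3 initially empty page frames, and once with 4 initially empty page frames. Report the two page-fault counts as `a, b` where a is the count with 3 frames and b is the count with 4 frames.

8, 4

3 frames: F F F . F F F F . . . . F . → 8 faults.
4 frames: F F F . F . . . . . . . . . → 4 faults.
4 < 8: adding a frame reduced faults, as is typical.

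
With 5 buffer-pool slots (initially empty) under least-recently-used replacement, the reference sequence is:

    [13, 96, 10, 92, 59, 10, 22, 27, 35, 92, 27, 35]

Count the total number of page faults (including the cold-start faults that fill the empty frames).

9

13: fault, frames {13}
96: fault, frames {13,96}
10: fault, frames {13,96,10}
92: fault, frames {13,96,10,92}
59: fault, frames {13,96,10,92,59}
10: hit
22: fault, evict 13, frames {96,92,59,10,22}
27: fault, evict 96, frames {92,59,10,22,27}
35: fault, evict 92, frames {59,10,22,27,35}
92: fault, evict 59, frames {10,22,27,35,92}
27: hit
35: hit
Page faults: 9.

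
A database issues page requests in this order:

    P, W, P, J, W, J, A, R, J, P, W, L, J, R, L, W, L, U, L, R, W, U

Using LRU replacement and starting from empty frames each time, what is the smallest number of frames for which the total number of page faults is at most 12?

f=1: 22 faults
f=2: 18 faults
f=3: 15 faults
f=4: 10 faults
f=5: 7 faults
f=6: 7 faults
f=7: 7 faults
Smallest f with faults ≤ 12 is 4.

4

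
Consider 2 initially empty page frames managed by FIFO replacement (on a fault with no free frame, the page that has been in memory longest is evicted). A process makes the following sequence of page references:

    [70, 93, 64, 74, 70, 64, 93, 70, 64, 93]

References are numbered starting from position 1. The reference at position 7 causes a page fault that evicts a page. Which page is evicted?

pos 1: 70 -> fault, frames [70]
pos 2: 93 -> fault, frames [70, 93]
pos 3: 64 -> fault, evict 70, frames [93, 64]
pos 4: 74 -> fault, evict 93, frames [64, 74]
pos 5: 70 -> fault, evict 64, frames [74, 70]
pos 6: 64 -> fault, evict 74, frames [70, 64]
pos 7: 93 -> fault, evict 70, frames [64, 93]
At position 7, page 70 is evicted.

70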